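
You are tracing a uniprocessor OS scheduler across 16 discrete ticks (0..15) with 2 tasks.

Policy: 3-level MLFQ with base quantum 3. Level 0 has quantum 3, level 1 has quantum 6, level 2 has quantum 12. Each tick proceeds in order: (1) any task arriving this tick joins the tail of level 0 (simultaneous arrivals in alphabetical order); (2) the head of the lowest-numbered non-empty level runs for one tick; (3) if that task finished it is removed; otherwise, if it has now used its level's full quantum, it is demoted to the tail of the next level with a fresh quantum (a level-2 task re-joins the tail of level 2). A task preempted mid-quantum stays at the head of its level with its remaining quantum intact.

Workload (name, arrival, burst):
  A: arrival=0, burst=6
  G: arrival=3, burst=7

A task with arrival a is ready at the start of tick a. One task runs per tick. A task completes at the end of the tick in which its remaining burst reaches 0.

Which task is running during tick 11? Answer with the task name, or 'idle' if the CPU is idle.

running at tick 11 = G

t=0: L0/L1/L2 = A/-/- → run A
t=1: L0/L1/L2 = A/-/- → run A
t=2: L0/L1/L2 = A/-/- → run A
t=3: L0/L1/L2 = G/A/- → run G
t=4: L0/L1/L2 = G/A/- → run G
t=5: L0/L1/L2 = G/A/- → run G
t=6: L0/L1/L2 = -/AG/- → run A
t=7: L0/L1/L2 = -/AG/- → run A
t=8: L0/L1/L2 = -/AG/- → run A
t=9: L0/L1/L2 = -/G/- → run G
t=10: L0/L1/L2 = -/G/- → run G
t=11: L0/L1/L2 = -/G/- → run G
t=12: L0/L1/L2 = -/G/- → run G
t=13: (idle)
t=14: (idle)
t=15: (idle)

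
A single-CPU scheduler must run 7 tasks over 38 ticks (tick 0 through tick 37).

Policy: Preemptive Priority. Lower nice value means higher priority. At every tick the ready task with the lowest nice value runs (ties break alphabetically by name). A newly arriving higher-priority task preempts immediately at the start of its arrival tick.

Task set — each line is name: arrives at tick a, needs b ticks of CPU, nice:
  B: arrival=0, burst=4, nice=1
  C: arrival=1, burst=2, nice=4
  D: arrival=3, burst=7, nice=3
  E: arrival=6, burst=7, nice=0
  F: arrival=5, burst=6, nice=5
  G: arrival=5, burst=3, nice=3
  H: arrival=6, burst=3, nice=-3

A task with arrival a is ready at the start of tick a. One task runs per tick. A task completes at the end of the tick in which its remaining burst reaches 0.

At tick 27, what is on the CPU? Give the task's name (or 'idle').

running at tick 27 = F

t=0: ready={B} → run B
t=1: ready={B,C} → run B
t=2: ready={B,C} → run B
t=3: ready={B,C,D} → run B
t=4: ready={C,D} → run D
t=5: ready={C,D,F,G} → run D
t=6: ready={C,D,E,F,G,H} → run H
t=7: ready={C,D,E,F,G,H} → run H
t=8: ready={C,D,E,F,G,H} → run H
t=9: ready={C,D,E,F,G} → run E
t=10: ready={C,D,E,F,G} → run E
t=11: ready={C,D,E,F,G} → run E
t=12: ready={C,D,E,F,G} → run E
t=13: ready={C,D,E,F,G} → run E
t=14: ready={C,D,E,F,G} → run E
t=15: ready={C,D,E,F,G} → run E
t=16: ready={C,D,F,G} → run D
t=17: ready={C,D,F,G} → run D
t=18: ready={C,D,F,G} → run D
t=19: ready={C,D,F,G} → run D
t=20: ready={C,D,F,G} → run D
t=21: ready={C,F,G} → run G
t=22: ready={C,F,G} → run G
t=23: ready={C,F,G} → run G
t=24: ready={C,F} → run C
t=25: ready={C,F} → run C
t=26: ready={F} → run F
t=27: ready={F} → run F
t=28: ready={F} → run F
t=29: ready={F} → run F
t=30: ready={F} → run F
t=31: ready={F} → run F
t=32: (idle)
t=33: (idle)
t=34: (idle)
t=35: (idle)
t=36: (idle)
t=37: (idle)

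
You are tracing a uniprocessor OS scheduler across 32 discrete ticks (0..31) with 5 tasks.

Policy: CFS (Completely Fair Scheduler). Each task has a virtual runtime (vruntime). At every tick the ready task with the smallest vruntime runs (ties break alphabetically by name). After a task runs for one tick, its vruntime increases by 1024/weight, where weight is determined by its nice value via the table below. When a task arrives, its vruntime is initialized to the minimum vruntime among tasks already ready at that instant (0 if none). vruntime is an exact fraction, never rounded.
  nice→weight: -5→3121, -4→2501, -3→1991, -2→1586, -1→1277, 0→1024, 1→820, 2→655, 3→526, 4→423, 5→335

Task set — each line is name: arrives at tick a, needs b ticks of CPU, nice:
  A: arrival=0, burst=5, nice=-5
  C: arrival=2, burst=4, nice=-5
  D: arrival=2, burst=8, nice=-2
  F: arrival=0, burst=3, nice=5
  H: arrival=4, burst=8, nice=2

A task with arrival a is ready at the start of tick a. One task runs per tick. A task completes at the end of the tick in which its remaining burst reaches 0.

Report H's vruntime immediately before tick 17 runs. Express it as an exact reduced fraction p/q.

vruntime(H, start of tick 17) = 7062528/2044255

t=0: vr[A=0 F=0] → run A
t=1: vr[A=1024/3121 F=0] → run F
t=2: vr[A=1024/3121 C=1024/3121 D=1024/3121 F=1024/335] → run A
t=3: vr[A=2048/3121 C=1024/3121 D=1024/3121 F=1024/335] → run C
t=4: vr[A=2048/3121 C=2048/3121 D=1024/3121 F=1024/335 H=1024/3121] → run D
t=5: vr[A=2048/3121 C=2048/3121 D=2409984/2474953 F=1024/335 H=1024/3121] → run H
t=6: vr[A=2048/3121 C=2048/3121 D=2409984/2474953 F=1024/335 H=3866624/2044255] → run A
t=7: vr[A=3072/3121 C=2048/3121 D=2409984/2474953 F=1024/335 H=3866624/2044255] → run C
t=8: vr[A=3072/3121 C=3072/3121 D=2409984/2474953 F=1024/335 H=3866624/2044255] → run D
t=9: vr[A=3072/3121 C=3072/3121 D=4007936/2474953 F=1024/335 H=3866624/2044255] → run A
t=10: vr[A=4096/3121 C=3072/3121 D=4007936/2474953 F=1024/335 H=3866624/2044255] → run C
t=11: vr[A=4096/3121 C=4096/3121 D=4007936/2474953 F=1024/335 H=3866624/2044255] → run A
t=12: vr[C=4096/3121 D=4007936/2474953 F=1024/335 H=3866624/2044255] → run C
t=13: vr[D=4007936/2474953 F=1024/335 H=3866624/2044255] → run D
t=14: vr[D=5605888/2474953 F=1024/335 H=3866624/2044255] → run H
t=15: vr[D=5605888/2474953 F=1024/335 H=7062528/2044255] → run D
t=16: vr[D=7203840/2474953 F=1024/335 H=7062528/2044255] → run D
t=17: vr[D=8801792/2474953 F=1024/335 H=7062528/2044255] → run F
t=18: vr[D=8801792/2474953 F=2048/335 H=7062528/2044255] → run H
t=19: vr[D=8801792/2474953 F=2048/335 H=10258432/2044255] → run D
t=20: vr[D=10399744/2474953 F=2048/335 H=10258432/2044255] → run D
t=21: vr[D=11997696/2474953 F=2048/335 H=10258432/2044255] → run D
t=22: vr[F=2048/335 H=10258432/2044255] → run H
t=23: vr[F=2048/335 H=13454336/2044255] → run F
t=24: vr[H=13454336/2044255] → run H
t=25: vr[H=3330048/408851] → run H
t=26: vr[H=19846144/2044255] → run H
t=27: vr[H=23042048/2044255] → run H
t=28: (idle)
t=29: (idle)
t=30: (idle)
t=31: (idle)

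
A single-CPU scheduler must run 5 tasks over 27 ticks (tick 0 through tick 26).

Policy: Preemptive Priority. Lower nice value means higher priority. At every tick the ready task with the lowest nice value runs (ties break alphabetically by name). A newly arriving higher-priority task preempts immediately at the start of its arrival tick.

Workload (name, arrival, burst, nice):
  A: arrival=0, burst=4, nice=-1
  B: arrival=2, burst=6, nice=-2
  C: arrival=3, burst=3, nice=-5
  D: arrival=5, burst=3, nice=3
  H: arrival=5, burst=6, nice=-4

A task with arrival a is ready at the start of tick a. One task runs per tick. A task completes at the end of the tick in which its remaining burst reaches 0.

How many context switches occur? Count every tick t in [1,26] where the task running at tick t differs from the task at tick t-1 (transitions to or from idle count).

context switches = 7

t=0: ready={A} → run A
t=1: ready={A} → run A
t=2: ready={A,B} → run B
t=3: ready={A,B,C} → run C
t=4: ready={A,B,C} → run C
t=5: ready={A,B,C,D,H} → run C
t=6: ready={A,B,D,H} → run H
t=7: ready={A,B,D,H} → run H
t=8: ready={A,B,D,H} → run H
t=9: ready={A,B,D,H} → run H
t=10: ready={A,B,D,H} → run H
t=11: ready={A,B,D,H} → run H
t=12: ready={A,B,D} → run B
t=13: ready={A,B,D} → run B
t=14: ready={A,B,D} → run B
t=15: ready={A,B,D} → run B
t=16: ready={A,B,D} → run B
t=17: ready={A,D} → run A
t=18: ready={A,D} → run A
t=19: ready={D} → run D
t=20: ready={D} → run D
t=21: ready={D} → run D
t=22: (idle)
t=23: (idle)
t=24: (idle)
t=25: (idle)
t=26: (idle)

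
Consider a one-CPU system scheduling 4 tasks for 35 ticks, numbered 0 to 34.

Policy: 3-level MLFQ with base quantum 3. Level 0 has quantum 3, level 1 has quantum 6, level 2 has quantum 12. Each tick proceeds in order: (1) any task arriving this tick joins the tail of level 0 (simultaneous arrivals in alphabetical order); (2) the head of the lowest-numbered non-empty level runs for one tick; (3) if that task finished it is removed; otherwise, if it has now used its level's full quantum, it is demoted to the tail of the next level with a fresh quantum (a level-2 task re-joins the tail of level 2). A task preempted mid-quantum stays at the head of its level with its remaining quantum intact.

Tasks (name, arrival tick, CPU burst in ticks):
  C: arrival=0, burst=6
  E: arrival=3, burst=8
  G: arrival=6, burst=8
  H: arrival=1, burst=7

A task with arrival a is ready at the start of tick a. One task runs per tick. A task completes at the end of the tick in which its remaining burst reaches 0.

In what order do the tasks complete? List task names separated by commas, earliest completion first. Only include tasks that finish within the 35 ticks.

t=0: L0/L1/L2 = C/-/- → run C
t=1: L0/L1/L2 = CH/-/- → run C
t=2: L0/L1/L2 = CH/-/- → run C
t=3: L0/L1/L2 = HE/C/- → run H
t=4: L0/L1/L2 = HE/C/- → run H
t=5: L0/L1/L2 = HE/C/- → run H
t=6: L0/L1/L2 = EG/CH/- → run E
t=7: L0/L1/L2 = EG/CH/- → run E
t=8: L0/L1/L2 = EG/CH/- → run E
t=9: L0/L1/L2 = G/CHE/- → run G
t=10: L0/L1/L2 = G/CHE/- → run G
t=11: L0/L1/L2 = G/CHE/- → run G
t=12: L0/L1/L2 = -/CHEG/- → run C
t=13: L0/L1/L2 = -/CHEG/- → run C
t=14: L0/L1/L2 = -/CHEG/- → run C
t=15: L0/L1/L2 = -/HEG/- → run H
t=16: L0/L1/L2 = -/HEG/- → run H
t=17: L0/L1/L2 = -/HEG/- → run H
t=18: L0/L1/L2 = -/HEG/- → run H
t=19: L0/L1/L2 = -/EG/- → run E
t=20: L0/L1/L2 = -/EG/- → run E
t=21: L0/L1/L2 = -/EG/- → run E
t=22: L0/L1/L2 = -/EG/- → run E
t=23: L0/L1/L2 = -/EG/- → run E
t=24: L0/L1/L2 = -/G/- → run G
t=25: L0/L1/L2 = -/G/- → run G
t=26: L0/L1/L2 = -/G/- → run G
t=27: L0/L1/L2 = -/G/- → run G
t=28: L0/L1/L2 = -/G/- → run G
t=29: (idle)
t=30: (idle)
t=31: (idle)
t=32: (idle)
t=33: (idle)
t=34: (idle)

completion order = C, H, E, G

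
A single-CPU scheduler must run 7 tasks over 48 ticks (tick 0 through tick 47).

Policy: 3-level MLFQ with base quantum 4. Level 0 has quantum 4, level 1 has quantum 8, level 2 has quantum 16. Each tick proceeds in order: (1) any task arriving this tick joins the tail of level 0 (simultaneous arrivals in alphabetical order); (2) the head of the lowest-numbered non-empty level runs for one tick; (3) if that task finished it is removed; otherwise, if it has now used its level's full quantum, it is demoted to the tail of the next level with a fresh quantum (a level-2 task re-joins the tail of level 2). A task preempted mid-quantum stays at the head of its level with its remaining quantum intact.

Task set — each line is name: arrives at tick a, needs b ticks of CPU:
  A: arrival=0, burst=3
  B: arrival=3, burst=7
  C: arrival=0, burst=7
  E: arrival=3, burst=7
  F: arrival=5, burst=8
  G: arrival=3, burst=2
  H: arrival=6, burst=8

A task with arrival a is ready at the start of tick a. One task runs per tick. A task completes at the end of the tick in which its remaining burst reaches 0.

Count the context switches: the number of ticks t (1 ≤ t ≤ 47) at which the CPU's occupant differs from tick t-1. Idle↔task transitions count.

context switches = 12

t=0: L0/L1/L2 = AC/-/- → run A
t=1: L0/L1/L2 = AC/-/- → run A
t=2: L0/L1/L2 = AC/-/- → run A
t=3: L0/L1/L2 = CBEG/-/- → run C
t=4: L0/L1/L2 = CBEG/-/- → run C
t=5: L0/L1/L2 = CBEGF/-/- → run C
t=6: L0/L1/L2 = CBEGFH/-/- → run C
t=7: L0/L1/L2 = BEGFH/C/- → run B
t=8: L0/L1/L2 = BEGFH/C/- → run B
t=9: L0/L1/L2 = BEGFH/C/- → run B
t=10: L0/L1/L2 = BEGFH/C/- → run B
t=11: L0/L1/L2 = EGFH/CB/- → run E
t=12: L0/L1/L2 = EGFH/CB/- → run E
t=13: L0/L1/L2 = EGFH/CB/- → run E
t=14: L0/L1/L2 = EGFH/CB/- → run E
t=15: L0/L1/L2 = GFH/CBE/- → run G
t=16: L0/L1/L2 = GFH/CBE/- → run G
t=17: L0/L1/L2 = FH/CBE/- → run F
t=18: L0/L1/L2 = FH/CBE/- → run F
t=19: L0/L1/L2 = FH/CBE/- → run F
t=20: L0/L1/L2 = FH/CBE/- → run F
t=21: L0/L1/L2 = H/CBEF/- → run H
t=22: L0/L1/L2 = H/CBEF/- → run H
t=23: L0/L1/L2 = H/CBEF/- → run H
t=24: L0/L1/L2 = H/CBEF/- → run H
t=25: L0/L1/L2 = -/CBEFH/- → run C
t=26: L0/L1/L2 = -/CBEFH/- → run C
t=27: L0/L1/L2 = -/CBEFH/- → run C
t=28: L0/L1/L2 = -/BEFH/- → run B
t=29: L0/L1/L2 = -/BEFH/- → run B
t=30: L0/L1/L2 = -/BEFH/- → run B
t=31: L0/L1/L2 = -/EFH/- → run E
t=32: L0/L1/L2 = -/EFH/- → run E
t=33: L0/L1/L2 = -/EFH/- → run E
t=34: L0/L1/L2 = -/FH/- → run F
t=35: L0/L1/L2 = -/FH/- → run F
t=36: L0/L1/L2 = -/FH/- → run F
t=37: L0/L1/L2 = -/FH/- → run F
t=38: L0/L1/L2 = -/H/- → run H
t=39: L0/L1/L2 = -/H/- → run H
t=40: L0/L1/L2 = -/H/- → run H
t=41: L0/L1/L2 = -/H/- → run H
t=42: (idle)
t=43: (idle)
t=44: (idle)
t=45: (idle)
t=46: (idle)
t=47: (idle)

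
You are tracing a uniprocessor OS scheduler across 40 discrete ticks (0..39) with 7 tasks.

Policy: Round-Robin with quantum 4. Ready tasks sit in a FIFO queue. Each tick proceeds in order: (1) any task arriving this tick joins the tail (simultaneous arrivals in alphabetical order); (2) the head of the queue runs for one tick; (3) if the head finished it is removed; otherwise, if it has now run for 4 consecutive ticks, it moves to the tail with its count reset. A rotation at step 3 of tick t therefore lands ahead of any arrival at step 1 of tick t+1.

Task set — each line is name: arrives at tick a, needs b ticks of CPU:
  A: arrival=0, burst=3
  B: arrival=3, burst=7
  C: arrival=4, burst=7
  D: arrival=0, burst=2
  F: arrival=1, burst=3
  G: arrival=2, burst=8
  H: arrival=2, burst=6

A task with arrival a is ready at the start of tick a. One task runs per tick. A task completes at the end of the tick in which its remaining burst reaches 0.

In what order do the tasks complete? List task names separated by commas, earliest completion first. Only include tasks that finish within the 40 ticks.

t=0: queue=[A,D] q_used=0 → run A
t=1: queue=[A,D,F] q_used=1 → run A
t=2: queue=[A,D,F,G,H] q_used=2 → run A
t=3: queue=[D,F,G,H,B] q_used=0 → run D
t=4: queue=[D,F,G,H,B,C] q_used=1 → run D
t=5: queue=[F,G,H,B,C] q_used=0 → run F
t=6: queue=[F,G,H,B,C] q_used=1 → run F
t=7: queue=[F,G,H,B,C] q_used=2 → run F
t=8: queue=[G,H,B,C] q_used=0 → run G
t=9: queue=[G,H,B,C] q_used=1 → run G
t=10: queue=[G,H,B,C] q_used=2 → run G
t=11: queue=[G,H,B,C] q_used=3 → run G
t=12: queue=[H,B,C,G] q_used=0 → run H
t=13: queue=[H,B,C,G] q_used=1 → run H
t=14: queue=[H,B,C,G] q_used=2 → run H
t=15: queue=[H,B,C,G] q_used=3 → run H
t=16: queue=[B,C,G,H] q_used=0 → run B
t=17: queue=[B,C,G,H] q_used=1 → run B
t=18: queue=[B,C,G,H] q_used=2 → run B
t=19: queue=[B,C,G,H] q_used=3 → run B
t=20: queue=[C,G,H,B] q_used=0 → run C
t=21: queue=[C,G,H,B] q_used=1 → run C
t=22: queue=[C,G,H,B] q_used=2 → run C
t=23: queue=[C,G,H,B] q_used=3 → run C
t=24: queue=[G,H,B,C] q_used=0 → run G
t=25: queue=[G,H,B,C] q_used=1 → run G
t=26: queue=[G,H,B,C] q_used=2 → run G
t=27: queue=[G,H,B,C] q_used=3 → run G
t=28: queue=[H,B,C] q_used=0 → run H
t=29: queue=[H,B,C] q_used=1 → run H
t=30: queue=[B,C] q_used=0 → run B
t=31: queue=[B,C] q_used=1 → run B
t=32: queue=[B,C] q_used=2 → run B
t=33: queue=[C] q_used=0 → run C
t=34: queue=[C] q_used=1 → run C
t=35: queue=[C] q_used=2 → run C
t=36: (idle)
t=37: (idle)
t=38: (idle)
t=39: (idle)

completion order = A, D, F, G, H, B, C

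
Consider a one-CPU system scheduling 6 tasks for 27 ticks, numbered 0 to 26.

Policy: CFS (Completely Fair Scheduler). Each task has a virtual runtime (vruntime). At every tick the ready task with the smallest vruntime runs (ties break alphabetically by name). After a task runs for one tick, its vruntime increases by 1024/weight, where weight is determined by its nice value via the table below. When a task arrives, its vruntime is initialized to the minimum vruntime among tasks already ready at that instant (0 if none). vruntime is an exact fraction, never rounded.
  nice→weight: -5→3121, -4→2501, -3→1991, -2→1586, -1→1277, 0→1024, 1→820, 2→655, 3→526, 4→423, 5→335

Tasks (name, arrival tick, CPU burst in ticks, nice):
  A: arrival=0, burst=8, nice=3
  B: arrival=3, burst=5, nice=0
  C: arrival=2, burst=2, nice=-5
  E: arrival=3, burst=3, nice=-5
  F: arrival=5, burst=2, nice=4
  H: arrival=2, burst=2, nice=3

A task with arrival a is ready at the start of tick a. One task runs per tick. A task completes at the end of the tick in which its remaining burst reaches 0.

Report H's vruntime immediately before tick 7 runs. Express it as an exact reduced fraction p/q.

vruntime(H, start of tick 7) = 1024/263

t=0: vr[A=0] → run A
t=1: vr[A=512/263] → run A
t=2: vr[A=1024/263 C=1024/263 H=1024/263] → run A
t=3: vr[A=1536/263 B=1024/263 C=1024/263 E=1024/263 H=1024/263] → run B
t=4: vr[A=1536/263 B=1287/263 C=1024/263 E=1024/263 H=1024/263] → run C
t=5: vr[A=1536/263 B=1287/263 C=3465216/820823 E=1024/263 F=1024/263 H=1024/263] → run E
t=6: vr[A=1536/263 B=1287/263 C=3465216/820823 E=3465216/820823 F=1024/263 H=1024/263] → run F
t=7: vr[A=1536/263 B=1287/263 C=3465216/820823 E=3465216/820823 F=702464/111249 H=1024/263] → run H
t=8: vr[A=1536/263 B=1287/263 C=3465216/820823 E=3465216/820823 F=702464/111249 H=1536/263] → run C
t=9: vr[A=1536/263 B=1287/263 E=3465216/820823 F=702464/111249 H=1536/263] → run E
t=10: vr[A=1536/263 B=1287/263 E=3734528/820823 F=702464/111249 H=1536/263] → run E
t=11: vr[A=1536/263 B=1287/263 F=702464/111249 H=1536/263] → run B
t=12: vr[A=1536/263 B=1550/263 F=702464/111249 H=1536/263] → run A
t=13: vr[A=2048/263 B=1550/263 F=702464/111249 H=1536/263] → run H
t=14: vr[A=2048/263 B=1550/263 F=702464/111249] → run B
t=15: vr[A=2048/263 B=1813/263 F=702464/111249] → run F
t=16: vr[A=2048/263 B=1813/263] → run B
t=17: vr[A=2048/263 B=2076/263] → run A
t=18: vr[A=2560/263 B=2076/263] → run B
t=19: vr[A=2560/263] → run A
t=20: vr[A=3072/263] → run A
t=21: vr[A=3584/263] → run A
t=22: (idle)
t=23: (idle)
t=24: (idle)
t=25: (idle)
t=26: (idle)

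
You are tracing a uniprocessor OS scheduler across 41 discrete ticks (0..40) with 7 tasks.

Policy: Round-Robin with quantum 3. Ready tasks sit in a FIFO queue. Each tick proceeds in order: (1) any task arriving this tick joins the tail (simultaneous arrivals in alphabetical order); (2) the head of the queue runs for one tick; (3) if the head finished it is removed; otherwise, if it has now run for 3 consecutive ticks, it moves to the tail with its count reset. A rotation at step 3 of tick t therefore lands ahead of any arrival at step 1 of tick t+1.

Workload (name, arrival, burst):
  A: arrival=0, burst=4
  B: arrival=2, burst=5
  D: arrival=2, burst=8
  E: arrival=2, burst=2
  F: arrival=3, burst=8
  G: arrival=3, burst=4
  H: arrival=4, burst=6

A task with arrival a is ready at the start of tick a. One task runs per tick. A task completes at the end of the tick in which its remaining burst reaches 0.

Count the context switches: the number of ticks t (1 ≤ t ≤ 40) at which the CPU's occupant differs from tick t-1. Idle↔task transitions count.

context switches = 15

t=0: queue=[A] q_used=0 → run A
t=1: queue=[A] q_used=1 → run A
t=2: queue=[A,B,D,E] q_used=2 → run A
t=3: queue=[B,D,E,A,F,G] q_used=0 → run B
t=4: queue=[B,D,E,A,F,G,H] q_used=1 → run B
t=5: queue=[B,D,E,A,F,G,H] q_used=2 → run B
t=6: queue=[D,E,A,F,G,H,B] q_used=0 → run D
t=7: queue=[D,E,A,F,G,H,B] q_used=1 → run D
t=8: queue=[D,E,A,F,G,H,B] q_used=2 → run D
t=9: queue=[E,A,F,G,H,B,D] q_used=0 → run E
t=10: queue=[E,A,F,G,H,B,D] q_used=1 → run E
t=11: queue=[A,F,G,H,B,D] q_used=0 → run A
t=12: queue=[F,G,H,B,D] q_used=0 → run F
t=13: queue=[F,G,H,B,D] q_used=1 → run F
t=14: queue=[F,G,H,B,D] q_used=2 → run F
t=15: queue=[G,H,B,D,F] q_used=0 → run G
t=16: queue=[G,H,B,D,F] q_used=1 → run G
t=17: queue=[G,H,B,D,F] q_used=2 → run G
t=18: queue=[H,B,D,F,G] q_used=0 → run H
t=19: queue=[H,B,D,F,G] q_used=1 → run H
t=20: queue=[H,B,D,F,G] q_used=2 → run H
t=21: queue=[B,D,F,G,H] q_used=0 → run B
t=22: queue=[B,D,F,G,H] q_used=1 → run B
t=23: queue=[D,F,G,H] q_used=0 → run D
t=24: queue=[D,F,G,H] q_used=1 → run D
t=25: queue=[D,F,G,H] q_used=2 → run D
t=26: queue=[F,G,H,D] q_used=0 → run F
t=27: queue=[F,G,H,D] q_used=1 → run F
t=28: queue=[F,G,H,D] q_used=2 → run F
t=29: queue=[G,H,D,F] q_used=0 → run G
t=30: queue=[H,D,F] q_used=0 → run H
t=31: queue=[H,D,F] q_used=1 → run H
t=32: queue=[H,D,F] q_used=2 → run H
t=33: queue=[D,F] q_used=0 → run D
t=34: queue=[D,F] q_used=1 → run D
t=35: queue=[F] q_used=0 → run F
t=36: queue=[F] q_used=1 → run F
t=37: (idle)
t=38: (idle)
t=39: (idle)
t=40: (idle)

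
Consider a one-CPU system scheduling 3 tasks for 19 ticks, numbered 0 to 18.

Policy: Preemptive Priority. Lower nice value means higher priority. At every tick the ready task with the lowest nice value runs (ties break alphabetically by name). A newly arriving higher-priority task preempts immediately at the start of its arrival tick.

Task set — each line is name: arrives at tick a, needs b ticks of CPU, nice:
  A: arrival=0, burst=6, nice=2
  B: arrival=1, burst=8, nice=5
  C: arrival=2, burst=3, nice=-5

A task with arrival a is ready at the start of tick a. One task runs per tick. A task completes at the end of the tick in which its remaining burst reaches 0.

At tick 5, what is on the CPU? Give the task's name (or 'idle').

running at tick 5 = A

t=0: ready={A} → run A
t=1: ready={A,B} → run A
t=2: ready={A,B,C} → run C
t=3: ready={A,B,C} → run C
t=4: ready={A,B,C} → run C
t=5: ready={A,B} → run A
t=6: ready={A,B} → run A
t=7: ready={A,B} → run A
t=8: ready={A,B} → run A
t=9: ready={B} → run B
t=10: ready={B} → run B
t=11: ready={B} → run B
t=12: ready={B} → run B
t=13: ready={B} → run B
t=14: ready={B} → run B
t=15: ready={B} → run B
t=16: ready={B} → run B
t=17: (idle)
t=18: (idle)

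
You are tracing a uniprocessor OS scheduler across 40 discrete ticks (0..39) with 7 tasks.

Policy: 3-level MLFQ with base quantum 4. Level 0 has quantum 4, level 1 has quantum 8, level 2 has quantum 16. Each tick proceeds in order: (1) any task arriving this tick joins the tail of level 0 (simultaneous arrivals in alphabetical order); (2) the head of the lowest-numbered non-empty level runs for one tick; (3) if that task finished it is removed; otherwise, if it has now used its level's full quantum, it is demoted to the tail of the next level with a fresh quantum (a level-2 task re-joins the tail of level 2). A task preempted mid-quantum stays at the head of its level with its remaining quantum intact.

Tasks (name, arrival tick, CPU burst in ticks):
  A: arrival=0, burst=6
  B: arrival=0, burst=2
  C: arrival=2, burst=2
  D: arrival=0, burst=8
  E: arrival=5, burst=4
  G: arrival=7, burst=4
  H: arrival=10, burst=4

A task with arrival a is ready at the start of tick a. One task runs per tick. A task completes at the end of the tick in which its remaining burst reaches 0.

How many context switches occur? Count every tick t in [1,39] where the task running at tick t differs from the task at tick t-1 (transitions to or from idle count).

context switches = 9

t=0: L0/L1/L2 = ABD/-/- → run A
t=1: L0/L1/L2 = ABD/-/- → run A
t=2: L0/L1/L2 = ABDC/-/- → run A
t=3: L0/L1/L2 = ABDC/-/- → run A
t=4: L0/L1/L2 = BDC/A/- → run B
t=5: L0/L1/L2 = BDCE/A/- → run B
t=6: L0/L1/L2 = DCE/A/- → run D
t=7: L0/L1/L2 = DCEG/A/- → run D
t=8: L0/L1/L2 = DCEG/A/- → run D
t=9: L0/L1/L2 = DCEG/A/- → run D
t=10: L0/L1/L2 = CEGH/AD/- → run C
t=11: L0/L1/L2 = CEGH/AD/- → run C
t=12: L0/L1/L2 = EGH/AD/- → run E
t=13: L0/L1/L2 = EGH/AD/- → run E
t=14: L0/L1/L2 = EGH/AD/- → run E
t=15: L0/L1/L2 = EGH/AD/- → run E
t=16: L0/L1/L2 = GH/AD/- → run G
t=17: L0/L1/L2 = GH/AD/- → run G
t=18: L0/L1/L2 = GH/AD/- → run G
t=19: L0/L1/L2 = GH/AD/- → run G
t=20: L0/L1/L2 = H/AD/- → run H
t=21: L0/L1/L2 = H/AD/- → run H
t=22: L0/L1/L2 = H/AD/- → run H
t=23: L0/L1/L2 = H/AD/- → run H
t=24: L0/L1/L2 = -/AD/- → run A
t=25: L0/L1/L2 = -/AD/- → run A
t=26: L0/L1/L2 = -/D/- → run D
t=27: L0/L1/L2 = -/D/- → run D
t=28: L0/L1/L2 = -/D/- → run D
t=29: L0/L1/L2 = -/D/- → run D
t=30: (idle)
t=31: (idle)
t=32: (idle)
t=33: (idle)
t=34: (idle)
t=35: (idle)
t=36: (idle)
t=37: (idle)
t=38: (idle)
t=39: (idle)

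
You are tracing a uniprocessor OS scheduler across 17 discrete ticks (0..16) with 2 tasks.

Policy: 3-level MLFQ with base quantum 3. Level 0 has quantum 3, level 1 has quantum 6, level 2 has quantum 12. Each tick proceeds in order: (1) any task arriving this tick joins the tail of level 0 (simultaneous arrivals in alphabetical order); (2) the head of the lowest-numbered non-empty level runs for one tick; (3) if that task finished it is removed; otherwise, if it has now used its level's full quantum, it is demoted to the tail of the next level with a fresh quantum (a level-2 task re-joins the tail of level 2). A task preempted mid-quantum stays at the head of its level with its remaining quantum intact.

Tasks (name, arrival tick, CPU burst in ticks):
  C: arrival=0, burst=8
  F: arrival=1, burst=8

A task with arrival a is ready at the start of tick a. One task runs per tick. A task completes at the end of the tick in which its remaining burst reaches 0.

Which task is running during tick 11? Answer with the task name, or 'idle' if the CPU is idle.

running at tick 11 = F

t=0: L0/L1/L2 = C/-/- → run C
t=1: L0/L1/L2 = CF/-/- → run C
t=2: L0/L1/L2 = CF/-/- → run C
t=3: L0/L1/L2 = F/C/- → run F
t=4: L0/L1/L2 = F/C/- → run F
t=5: L0/L1/L2 = F/C/- → run F
t=6: L0/L1/L2 = -/CF/- → run C
t=7: L0/L1/L2 = -/CF/- → run C
t=8: L0/L1/L2 = -/CF/- → run C
t=9: L0/L1/L2 = -/CF/- → run C
t=10: L0/L1/L2 = -/CF/- → run C
t=11: L0/L1/L2 = -/F/- → run F
t=12: L0/L1/L2 = -/F/- → run F
t=13: L0/L1/L2 = -/F/- → run F
t=14: L0/L1/L2 = -/F/- → run F
t=15: L0/L1/L2 = -/F/- → run F
t=16: (idle)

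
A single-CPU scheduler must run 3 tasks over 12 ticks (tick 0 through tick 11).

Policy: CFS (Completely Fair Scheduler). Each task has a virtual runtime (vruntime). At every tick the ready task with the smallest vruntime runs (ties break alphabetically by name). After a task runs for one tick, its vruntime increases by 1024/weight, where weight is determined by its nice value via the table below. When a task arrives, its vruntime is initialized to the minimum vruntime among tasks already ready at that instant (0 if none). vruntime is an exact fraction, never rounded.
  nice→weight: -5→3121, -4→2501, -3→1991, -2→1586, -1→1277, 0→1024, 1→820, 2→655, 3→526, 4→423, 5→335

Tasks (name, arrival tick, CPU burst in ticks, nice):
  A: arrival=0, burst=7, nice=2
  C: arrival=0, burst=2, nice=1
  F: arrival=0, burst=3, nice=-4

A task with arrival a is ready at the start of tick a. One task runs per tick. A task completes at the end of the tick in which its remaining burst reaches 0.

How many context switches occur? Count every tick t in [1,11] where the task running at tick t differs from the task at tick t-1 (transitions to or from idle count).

context switches = 4

t=0: vr[A=0 C=0 F=0] → run A
t=1: vr[A=1024/655 C=0 F=0] → run C
t=2: vr[A=1024/655 C=256/205 F=0] → run F
t=3: vr[A=1024/655 C=256/205 F=1024/2501] → run F
t=4: vr[A=1024/655 C=256/205 F=2048/2501] → run F
t=5: vr[A=1024/655 C=256/205] → run C
t=6: vr[A=1024/655] → run A
t=7: vr[A=2048/655] → run A
t=8: vr[A=3072/655] → run A
t=9: vr[A=4096/655] → run A
t=10: vr[A=1024/131] → run A
t=11: vr[A=6144/655] → run A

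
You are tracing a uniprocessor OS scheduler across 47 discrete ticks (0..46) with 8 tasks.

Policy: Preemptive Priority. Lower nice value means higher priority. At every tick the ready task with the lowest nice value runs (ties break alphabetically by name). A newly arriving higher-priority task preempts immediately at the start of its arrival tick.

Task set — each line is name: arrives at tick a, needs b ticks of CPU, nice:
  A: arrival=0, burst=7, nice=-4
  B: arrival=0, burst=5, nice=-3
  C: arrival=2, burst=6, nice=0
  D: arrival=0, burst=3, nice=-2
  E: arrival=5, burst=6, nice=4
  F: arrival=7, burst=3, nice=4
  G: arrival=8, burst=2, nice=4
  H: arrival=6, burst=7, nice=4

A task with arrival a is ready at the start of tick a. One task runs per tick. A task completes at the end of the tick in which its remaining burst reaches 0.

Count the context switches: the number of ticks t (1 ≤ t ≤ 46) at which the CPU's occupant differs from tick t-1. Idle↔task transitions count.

t=0: ready={A,B,D} → run A
t=1: ready={A,B,D} → run A
t=2: ready={A,B,C,D} → run A
t=3: ready={A,B,C,D} → run A
t=4: ready={A,B,C,D} → run A
t=5: ready={A,B,C,D,E} → run A
t=6: ready={A,B,C,D,E,H} → run A
t=7: ready={B,C,D,E,F,H} → run B
t=8: ready={B,C,D,E,F,G,H} → run B
t=9: ready={B,C,D,E,F,G,H} → run B
t=10: ready={B,C,D,E,F,G,H} → run B
t=11: ready={B,C,D,E,F,G,H} → run B
t=12: ready={C,D,E,F,G,H} → run D
t=13: ready={C,D,E,F,G,H} → run D
t=14: ready={C,D,E,F,G,H} → run D
t=15: ready={C,E,F,G,H} → run C
t=16: ready={C,E,F,G,H} → run C
t=17: ready={C,E,F,G,H} → run C
t=18: ready={C,E,F,G,H} → run C
t=19: ready={C,E,F,G,H} → run C
t=20: ready={C,E,F,G,H} → run C
t=21: ready={E,F,G,H} → run E
t=22: ready={E,F,G,H} → run E
t=23: ready={E,F,G,H} → run E
t=24: ready={E,F,G,H} → run E
t=25: ready={E,F,G,H} → run E
t=26: ready={E,F,G,H} → run E
t=27: ready={F,G,H} → run F
t=28: ready={F,G,H} → run F
t=29: ready={F,G,H} → run F
t=30: ready={G,H} → run G
t=31: ready={G,H} → run G
t=32: ready={H} → run H
t=33: ready={H} → run H
t=34: ready={H} → run H
t=35: ready={H} → run H
t=36: ready={H} → run H
t=37: ready={H} → run H
t=38: ready={H} → run H
t=39: (idle)
t=40: (idle)
t=41: (idle)
t=42: (idle)
t=43: (idle)
t=44: (idle)
t=45: (idle)
t=46: (idle)

context switches = 8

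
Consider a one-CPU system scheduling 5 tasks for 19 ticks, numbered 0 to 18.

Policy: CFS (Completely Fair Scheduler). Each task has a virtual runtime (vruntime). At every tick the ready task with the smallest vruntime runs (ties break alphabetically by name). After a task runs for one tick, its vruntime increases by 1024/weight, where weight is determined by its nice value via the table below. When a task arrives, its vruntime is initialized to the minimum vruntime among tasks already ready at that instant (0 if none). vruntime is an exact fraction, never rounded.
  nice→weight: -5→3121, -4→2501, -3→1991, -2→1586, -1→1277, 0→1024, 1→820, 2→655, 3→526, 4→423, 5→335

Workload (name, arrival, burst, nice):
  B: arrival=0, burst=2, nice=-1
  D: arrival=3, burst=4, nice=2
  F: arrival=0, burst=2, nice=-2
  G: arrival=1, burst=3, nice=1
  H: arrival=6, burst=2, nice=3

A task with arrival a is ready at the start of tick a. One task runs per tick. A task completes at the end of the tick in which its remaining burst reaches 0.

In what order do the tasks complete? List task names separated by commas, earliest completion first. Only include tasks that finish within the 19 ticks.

completion order = F, B, G, H, D

t=0: vr[B=0 F=0] → run B
t=1: vr[B=1024/1277 F=0 G=0] → run F
t=2: vr[B=1024/1277 F=512/793 G=0] → run G
t=3: vr[B=1024/1277 D=512/793 F=512/793 G=256/205] → run D
t=4: vr[B=1024/1277 D=1147392/519415 F=512/793 G=256/205] → run F
t=5: vr[B=1024/1277 D=1147392/519415 G=256/205] → run B
t=6: vr[D=1147392/519415 G=256/205 H=256/205] → run G
t=7: vr[D=1147392/519415 G=512/205 H=256/205] → run H
t=8: vr[D=1147392/519415 G=512/205 H=172288/53915] → run D
t=9: vr[D=1959424/519415 G=512/205 H=172288/53915] → run G
t=10: vr[D=1959424/519415 H=172288/53915] → run H
t=11: vr[D=1959424/519415] → run D
t=12: vr[D=2771456/519415] → run D
t=13: (idle)
t=14: (idle)
t=15: (idle)
t=16: (idle)
t=17: (idle)
t=18: (idle)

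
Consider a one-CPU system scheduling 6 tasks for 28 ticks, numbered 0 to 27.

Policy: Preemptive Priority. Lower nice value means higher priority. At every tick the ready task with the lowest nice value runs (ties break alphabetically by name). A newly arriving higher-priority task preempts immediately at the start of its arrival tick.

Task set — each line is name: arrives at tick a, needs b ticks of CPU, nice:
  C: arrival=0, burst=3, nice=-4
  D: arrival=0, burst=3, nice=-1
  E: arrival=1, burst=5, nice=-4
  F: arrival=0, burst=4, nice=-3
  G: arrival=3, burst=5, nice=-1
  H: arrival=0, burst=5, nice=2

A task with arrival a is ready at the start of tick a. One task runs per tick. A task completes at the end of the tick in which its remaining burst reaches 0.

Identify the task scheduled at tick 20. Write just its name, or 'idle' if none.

t=0: ready={C,D,F,H} → run C
t=1: ready={C,D,E,F,H} → run C
t=2: ready={C,D,E,F,H} → run C
t=3: ready={D,E,F,G,H} → run E
t=4: ready={D,E,F,G,H} → run E
t=5: ready={D,E,F,G,H} → run E
t=6: ready={D,E,F,G,H} → run E
t=7: ready={D,E,F,G,H} → run E
t=8: ready={D,F,G,H} → run F
t=9: ready={D,F,G,H} → run F
t=10: ready={D,F,G,H} → run F
t=11: ready={D,F,G,H} → run F
t=12: ready={D,G,H} → run D
t=13: ready={D,G,H} → run D
t=14: ready={D,G,H} → run D
t=15: ready={G,H} → run G
t=16: ready={G,H} → run G
t=17: ready={G,H} → run G
t=18: ready={G,H} → run G
t=19: ready={G,H} → run G
t=20: ready={H} → run H
t=21: ready={H} → run H
t=22: ready={H} → run H
t=23: ready={H} → run H
t=24: ready={H} → run H
t=25: (idle)
t=26: (idle)
t=27: (idle)

running at tick 20 = H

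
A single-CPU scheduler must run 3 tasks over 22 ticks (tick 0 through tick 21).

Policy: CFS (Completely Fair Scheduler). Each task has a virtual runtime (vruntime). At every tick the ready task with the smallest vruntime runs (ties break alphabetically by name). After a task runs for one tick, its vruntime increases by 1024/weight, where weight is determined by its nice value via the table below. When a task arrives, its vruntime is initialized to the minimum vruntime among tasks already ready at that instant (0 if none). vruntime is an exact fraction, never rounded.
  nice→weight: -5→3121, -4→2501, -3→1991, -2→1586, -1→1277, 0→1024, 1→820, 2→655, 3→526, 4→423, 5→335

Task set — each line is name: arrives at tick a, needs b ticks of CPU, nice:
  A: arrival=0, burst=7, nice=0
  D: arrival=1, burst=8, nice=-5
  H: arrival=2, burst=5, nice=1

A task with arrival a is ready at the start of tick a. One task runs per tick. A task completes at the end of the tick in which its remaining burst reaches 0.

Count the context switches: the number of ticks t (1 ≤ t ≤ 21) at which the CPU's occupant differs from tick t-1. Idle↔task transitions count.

context switches = 15

t=0: vr[A=0] → run A
t=1: vr[A=1 D=1] → run A
t=2: vr[A=2 D=1 H=1] → run D
t=3: vr[A=2 D=4145/3121 H=1] → run H
t=4: vr[A=2 D=4145/3121 H=461/205] → run D
t=5: vr[A=2 D=5169/3121 H=461/205] → run D
t=6: vr[A=2 D=6193/3121 H=461/205] → run D
t=7: vr[A=2 D=7217/3121 H=461/205] → run A
t=8: vr[A=3 D=7217/3121 H=461/205] → run H
t=9: vr[A=3 D=7217/3121 H=717/205] → run D
t=10: vr[A=3 D=8241/3121 H=717/205] → run D
t=11: vr[A=3 D=9265/3121 H=717/205] → run D
t=12: vr[A=3 D=10289/3121 H=717/205] → run A
t=13: vr[A=4 D=10289/3121 H=717/205] → run D
t=14: vr[A=4 H=717/205] → run H
t=15: vr[A=4 H=973/205] → run A
t=16: vr[A=5 H=973/205] → run H
t=17: vr[A=5 H=1229/205] → run A
t=18: vr[A=6 H=1229/205] → run H
t=19: vr[A=6] → run A
t=20: (idle)
t=21: (idle)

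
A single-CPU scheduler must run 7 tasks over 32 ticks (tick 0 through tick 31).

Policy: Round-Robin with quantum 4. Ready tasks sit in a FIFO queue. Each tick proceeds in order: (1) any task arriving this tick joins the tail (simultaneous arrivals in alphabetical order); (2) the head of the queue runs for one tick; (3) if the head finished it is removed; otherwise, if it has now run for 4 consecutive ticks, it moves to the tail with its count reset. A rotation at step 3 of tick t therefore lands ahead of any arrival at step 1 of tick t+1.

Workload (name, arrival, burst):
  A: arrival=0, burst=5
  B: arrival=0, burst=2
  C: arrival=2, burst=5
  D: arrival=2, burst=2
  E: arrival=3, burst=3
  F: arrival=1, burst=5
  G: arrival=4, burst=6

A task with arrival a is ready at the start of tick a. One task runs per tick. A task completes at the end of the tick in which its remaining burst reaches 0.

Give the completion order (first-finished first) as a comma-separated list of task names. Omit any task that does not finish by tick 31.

t=0: queue=[A,B] q_used=0 → run A
t=1: queue=[A,B,F] q_used=1 → run A
t=2: queue=[A,B,F,C,D] q_used=2 → run A
t=3: queue=[A,B,F,C,D,E] q_used=3 → run A
t=4: queue=[B,F,C,D,E,A,G] q_used=0 → run B
t=5: queue=[B,F,C,D,E,A,G] q_used=1 → run B
t=6: queue=[F,C,D,E,A,G] q_used=0 → run F
t=7: queue=[F,C,D,E,A,G] q_used=1 → run F
t=8: queue=[F,C,D,E,A,G] q_used=2 → run F
t=9: queue=[F,C,D,E,A,G] q_used=3 → run F
t=10: queue=[C,D,E,A,G,F] q_used=0 → run C
t=11: queue=[C,D,E,A,G,F] q_used=1 → run C
t=12: queue=[C,D,E,A,G,F] q_used=2 → run C
t=13: queue=[C,D,E,A,G,F] q_used=3 → run C
t=14: queue=[D,E,A,G,F,C] q_used=0 → run D
t=15: queue=[D,E,A,G,F,C] q_used=1 → run D
t=16: queue=[E,A,G,F,C] q_used=0 → run E
t=17: queue=[E,A,G,F,C] q_used=1 → run E
t=18: queue=[E,A,G,F,C] q_used=2 → run E
t=19: queue=[A,G,F,C] q_used=0 → run A
t=20: queue=[G,F,C] q_used=0 → run G
t=21: queue=[G,F,C] q_used=1 → run G
t=22: queue=[G,F,C] q_used=2 → run G
t=23: queue=[G,F,C] q_used=3 → run G
t=24: queue=[F,C,G] q_used=0 → run F
t=25: queue=[C,G] q_used=0 → run C
t=26: queue=[G] q_used=0 → run G
t=27: queue=[G] q_used=1 → run G
t=28: (idle)
t=29: (idle)
t=30: (idle)
t=31: (idle)

completion order = B, D, E, A, F, C, G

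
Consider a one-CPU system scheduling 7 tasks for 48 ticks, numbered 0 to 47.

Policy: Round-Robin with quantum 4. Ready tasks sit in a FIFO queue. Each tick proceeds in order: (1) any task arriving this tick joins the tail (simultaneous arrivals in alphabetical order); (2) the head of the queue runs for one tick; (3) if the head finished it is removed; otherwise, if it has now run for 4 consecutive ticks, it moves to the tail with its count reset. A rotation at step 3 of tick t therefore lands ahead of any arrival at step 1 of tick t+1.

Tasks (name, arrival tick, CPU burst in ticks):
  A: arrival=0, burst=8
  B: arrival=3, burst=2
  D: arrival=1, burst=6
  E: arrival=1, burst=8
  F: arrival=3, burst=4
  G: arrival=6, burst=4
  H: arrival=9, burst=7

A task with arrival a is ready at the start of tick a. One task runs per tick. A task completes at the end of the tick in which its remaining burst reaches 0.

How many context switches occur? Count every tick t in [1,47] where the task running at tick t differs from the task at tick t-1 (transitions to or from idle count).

t=0: queue=[A] q_used=0 → run A
t=1: queue=[A,D,E] q_used=1 → run A
t=2: queue=[A,D,E] q_used=2 → run A
t=3: queue=[A,D,E,B,F] q_used=3 → run A
t=4: queue=[D,E,B,F,A] q_used=0 → run D
t=5: queue=[D,E,B,F,A] q_used=1 → run D
t=6: queue=[D,E,B,F,A,G] q_used=2 → run D
t=7: queue=[D,E,B,F,A,G] q_used=3 → run D
t=8: queue=[E,B,F,A,G,D] q_used=0 → run E
t=9: queue=[E,B,F,A,G,D,H] q_used=1 → run E
t=10: queue=[E,B,F,A,G,D,H] q_used=2 → run E
t=11: queue=[E,B,F,A,G,D,H] q_used=3 → run E
t=12: queue=[B,F,A,G,D,H,E] q_used=0 → run B
t=13: queue=[B,F,A,G,D,H,E] q_used=1 → run B
t=14: queue=[F,A,G,D,H,E] q_used=0 → run F
t=15: queue=[F,A,G,D,H,E] q_used=1 → run F
t=16: queue=[F,A,G,D,H,E] q_used=2 → run F
t=17: queue=[F,A,G,D,H,E] q_used=3 → run F
t=18: queue=[A,G,D,H,E] q_used=0 → run A
t=19: queue=[A,G,D,H,E] q_used=1 → run A
t=20: queue=[A,G,D,H,E] q_used=2 → run A
t=21: queue=[A,G,D,H,E] q_used=3 → run A
t=22: queue=[G,D,H,E] q_used=0 → run G
t=23: queue=[G,D,H,E] q_used=1 → run G
t=24: queue=[G,D,H,E] q_used=2 → run G
t=25: queue=[G,D,H,E] q_used=3 → run G
t=26: queue=[D,H,E] q_used=0 → run D
t=27: queue=[D,H,E] q_used=1 → run D
t=28: queue=[H,E] q_used=0 → run H
t=29: queue=[H,E] q_used=1 → run H
t=30: queue=[H,E] q_used=2 → run H
t=31: queue=[H,E] q_used=3 → run H
t=32: queue=[E,H] q_used=0 → run E
t=33: queue=[E,H] q_used=1 → run E
t=34: queue=[E,H] q_used=2 → run E
t=35: queue=[E,H] q_used=3 → run E
t=36: queue=[H] q_used=0 → run H
t=37: queue=[H] q_used=1 → run H
t=38: queue=[H] q_used=2 → run H
t=39: (idle)
t=40: (idle)
t=41: (idle)
t=42: (idle)
t=43: (idle)
t=44: (idle)
t=45: (idle)
t=46: (idle)
t=47: (idle)

context switches = 11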